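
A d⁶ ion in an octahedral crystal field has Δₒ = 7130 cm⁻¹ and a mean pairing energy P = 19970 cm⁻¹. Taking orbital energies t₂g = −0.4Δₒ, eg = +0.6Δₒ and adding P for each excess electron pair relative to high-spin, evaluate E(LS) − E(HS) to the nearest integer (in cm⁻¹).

High-spin: t₂g⁴ eg², CFSE = -0.4Δₒ = -2852 cm⁻¹.
Low-spin t₂g⁶ eg⁰ gives -2.4Δₒ = -17112 cm⁻¹, but forming 2 extra pairs costs 2P = 39940 cm⁻¹, so E(LS) = -17112 + 39940 = 22828 cm⁻¹.
Thus E(LS) − E(HS) = 25680 cm⁻¹.

25680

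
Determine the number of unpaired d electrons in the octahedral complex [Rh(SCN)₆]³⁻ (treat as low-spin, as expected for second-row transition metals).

Each SCN⁻ contributes -1; 6 × (-1) = -6. With overall charge -3, Rh is in the +3 oxidation state.
Rh is in group 9, so Rh³⁺ is d⁶ (9 − 3 = 6).
Configuration: t2g^6 e_g^0, giving 0 unpaired electrons.

0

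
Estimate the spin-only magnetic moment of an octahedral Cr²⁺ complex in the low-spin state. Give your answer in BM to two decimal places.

2.83 BM

Group 6 minus oxidation state +2 gives a d⁴ configuration for Cr²⁺.
Configuration: t2g^4 e_g^0 → 2 unpaired electrons.
μ(spin-only) = √[2(2+2)] = √8 ≈ 2.83 BM.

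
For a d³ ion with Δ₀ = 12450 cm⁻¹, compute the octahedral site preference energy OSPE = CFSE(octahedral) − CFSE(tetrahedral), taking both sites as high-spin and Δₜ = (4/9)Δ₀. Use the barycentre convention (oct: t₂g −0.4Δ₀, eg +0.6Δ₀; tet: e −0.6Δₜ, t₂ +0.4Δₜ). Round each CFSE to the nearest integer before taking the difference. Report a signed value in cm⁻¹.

Octahedral (high-spin): t₂g³ eg⁰, CFSE = 3(−0.4) + 0(+0.6) = -1.2Δ₀ = -1.2 × 12450 = -14940 cm⁻¹.
In a tetrahedral site the filling is e² t₂¹: CFSE(tet) = -0.8Δₜ = -0.8 × (4/9)(12450) = -4427 cm⁻¹.
Subtracting, OSPE = -14940 − (-4427) = -10513 cm⁻¹.

-10513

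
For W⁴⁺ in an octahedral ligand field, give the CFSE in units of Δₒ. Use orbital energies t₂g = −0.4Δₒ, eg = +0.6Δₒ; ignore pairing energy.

-0.8 Δₒ

W⁴⁺: group 6, so d-count = 6 − 4 = 2.
Configuration: t₂g² eg⁰.
CFSE = 2(-0.4Δₒ) + 0(0.6Δₒ) = -0.8Δₒ + 0.0Δₒ = -0.8Δₒ.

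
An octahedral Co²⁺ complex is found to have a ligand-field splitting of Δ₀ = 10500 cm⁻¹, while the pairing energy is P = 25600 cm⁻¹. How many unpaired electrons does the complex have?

3

Co is in group 9, so Co²⁺ is d⁷ (9 − 2 = 7).
Since Δ₀ = 10500 cm⁻¹ < P = 25600 cm⁻¹, the complex adopts the high-spin configuration.
Configuration: t2g^5 e_g^2.
Unpaired electrons: 3.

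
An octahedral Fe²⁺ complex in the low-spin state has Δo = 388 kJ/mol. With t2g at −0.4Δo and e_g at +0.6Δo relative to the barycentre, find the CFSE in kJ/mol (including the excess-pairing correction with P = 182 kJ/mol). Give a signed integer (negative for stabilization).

Fe sits in group 8; removing 2 electrons leaves Fe²⁺ with 8 − 2 = 6 d electrons.
The d⁶ electrons fill as t2g^6 e_g^0.
The orbital stabilization is -2.4Δo = -2.4 × 388 = -931 kJ/mol.
Pairing penalty: 3 pairs vs 1 in the high-spin reference → 2 extra × P = 364 kJ/mol.
Combining: -931 + 364 = -567 kJ/mol.

-567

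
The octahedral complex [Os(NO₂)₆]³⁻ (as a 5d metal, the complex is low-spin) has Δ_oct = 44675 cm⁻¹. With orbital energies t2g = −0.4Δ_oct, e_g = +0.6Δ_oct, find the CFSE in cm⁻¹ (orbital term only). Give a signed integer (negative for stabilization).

Each NO₂⁻ contributes -1; 6 × (-1) = -6. With overall charge -3, Os is in the +3 oxidation state.
Group 8 minus oxidation state +3 gives a d⁵ configuration for Os³⁺.
Configuration: t2g^5 e_g^0.
CFSE(orbital) = 5×(-0.4Δ_oct) + 0×(0.6Δ_oct) = -2.0Δ_oct; with Δ_oct = 44675 cm⁻¹ that is -89350 cm⁻¹.

-89350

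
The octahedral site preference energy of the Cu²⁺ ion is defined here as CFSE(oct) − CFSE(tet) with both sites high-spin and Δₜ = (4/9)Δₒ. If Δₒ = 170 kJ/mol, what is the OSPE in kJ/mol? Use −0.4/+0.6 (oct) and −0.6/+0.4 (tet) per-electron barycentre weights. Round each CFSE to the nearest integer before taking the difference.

-72

Group 11 minus oxidation state +2 gives a d⁹ configuration for Cu²⁺.
Octahedral (high-spin): t₂g⁶ eg³, CFSE = 6(−0.4) + 3(+0.6) = -0.6Δₒ = -0.6 × 170 = -102 kJ/mol.
Tetrahedral: e⁴ t₂⁵, CFSE = 4(−0.6) + 5(+0.4) = -0.4Δₜ = -0.4 × (4/9) × 170 = -30 kJ/mol.
OSPE = -102 − (-30) = -72 kJ/mol.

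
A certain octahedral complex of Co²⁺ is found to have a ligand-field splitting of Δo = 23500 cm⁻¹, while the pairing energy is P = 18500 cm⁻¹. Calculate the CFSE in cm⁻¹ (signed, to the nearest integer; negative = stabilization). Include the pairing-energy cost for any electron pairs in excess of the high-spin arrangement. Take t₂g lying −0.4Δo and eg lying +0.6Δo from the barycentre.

-23800

Co²⁺: group 9, so d-count = 9 − 2 = 7.
Here Δo > P (23500 > 18500), so the low-spin state is favoured.
That gives t₂g⁶ eg¹.
Orbital CFSE = -1.8Δo = -1.8 × 23500 = -42300 cm⁻¹.
Excess pairs vs high-spin: 3 − 2 = 1; pairing cost = +18500 cm⁻¹.
Net CFSE = -42300 + 18500 = -23800 cm⁻¹.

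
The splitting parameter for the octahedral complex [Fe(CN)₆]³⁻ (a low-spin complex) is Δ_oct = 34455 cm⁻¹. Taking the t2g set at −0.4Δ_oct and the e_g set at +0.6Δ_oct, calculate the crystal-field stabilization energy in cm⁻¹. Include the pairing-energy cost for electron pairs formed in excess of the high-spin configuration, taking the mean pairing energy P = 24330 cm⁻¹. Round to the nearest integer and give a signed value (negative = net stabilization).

Each CN⁻ contributes -1; 6 × (-1) = -6. With overall charge -3, Fe is in the +3 oxidation state.
Fe is in group 8, so Fe³⁺ is d⁵ (8 − 3 = 5).
The d⁵ electrons fill as t2g^5 e_g^0.
Orbital CFSE = 5(-0.4) + 0(0.6) = -2.0Δ_oct = -2.0 × 34455 = -68910 cm⁻¹.
Relative to high-spin t2g^3 e_g^2 (0 paired), the low-spin configuration has 2 additional pairs, contributing +2 × 24330 = +48660 cm⁻¹.
Net CFSE = -68910 + 48660 = -20250 cm⁻¹.

-20250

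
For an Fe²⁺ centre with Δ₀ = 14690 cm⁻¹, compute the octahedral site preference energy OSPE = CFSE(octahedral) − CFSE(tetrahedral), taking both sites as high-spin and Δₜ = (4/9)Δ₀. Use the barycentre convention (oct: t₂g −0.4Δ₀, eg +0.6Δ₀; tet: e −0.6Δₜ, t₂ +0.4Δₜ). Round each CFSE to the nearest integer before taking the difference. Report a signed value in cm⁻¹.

-1959

Fe²⁺: group 8, so d-count = 8 − 2 = 6.
Octahedral high-spin t₂g⁴ eg²: CFSE = -0.4 × 14690 = -5876 cm⁻¹.
Tetrahedral: e³ t₂³, CFSE = 3(−0.6) + 3(+0.4) = -0.6Δₜ = -0.6 × (4/9) × 14690 = -3917 cm⁻¹.
OSPE = -5876 − (-3917) = -1959 cm⁻¹.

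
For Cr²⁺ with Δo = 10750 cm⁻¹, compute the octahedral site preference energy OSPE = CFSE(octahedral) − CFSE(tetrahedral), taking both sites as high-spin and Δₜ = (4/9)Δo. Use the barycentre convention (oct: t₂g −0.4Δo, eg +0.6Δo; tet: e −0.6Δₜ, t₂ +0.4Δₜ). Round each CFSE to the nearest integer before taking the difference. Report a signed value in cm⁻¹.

-4539

Cr is in group 6, so Cr²⁺ is d⁴ (6 − 2 = 4).
Octahedral high-spin t2g^3 e_g^1: CFSE = -0.6 × 10750 = -6450 cm⁻¹.
In a tetrahedral site the filling is e^2 t2^2: CFSE(tet) = -0.4Δₜ = -0.4 × (4/9)(10750) = -1911 cm⁻¹.
Subtracting, OSPE = -6450 − (-1911) = -4539 cm⁻¹.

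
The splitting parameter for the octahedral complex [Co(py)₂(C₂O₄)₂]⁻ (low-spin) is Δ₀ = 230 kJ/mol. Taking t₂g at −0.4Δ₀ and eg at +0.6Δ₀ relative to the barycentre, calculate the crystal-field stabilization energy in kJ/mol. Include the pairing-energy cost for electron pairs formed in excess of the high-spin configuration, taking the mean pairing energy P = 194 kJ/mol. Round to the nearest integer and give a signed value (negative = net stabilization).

Ligand charges: 2×(+0) from py and 2×(-2) from C₂O₄²⁻ sum to -4; with overall charge -1, Co is +3.
Co³⁺: group 9, so d-count = 9 − 3 = 6.
Configuration: t₂g⁶ eg⁰.
The orbital stabilization is -2.4Δ₀ = -2.4 × 230 = -552 kJ/mol.
Pairing penalty: 3 pairs vs 1 in the high-spin reference → 2 extra × P = 388 kJ/mol.
Combining: -552 + 388 = -164 kJ/mol.

-164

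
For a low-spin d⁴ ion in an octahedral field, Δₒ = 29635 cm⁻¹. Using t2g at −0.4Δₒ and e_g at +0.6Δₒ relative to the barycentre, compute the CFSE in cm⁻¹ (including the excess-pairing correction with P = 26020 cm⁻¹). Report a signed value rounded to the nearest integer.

-21396

Configuration: t2g^4 e_g^0.
Orbital CFSE = 4(-0.4) + 0(0.6) = -1.6Δₒ = -1.6 × 29635 = -47416 cm⁻¹.
Pairing penalty: 1 pair vs 0 in the high-spin reference → 1 extra × P = 26020 cm⁻¹.
Overall CFSE = -47416 + 26020 = -21396 cm⁻¹.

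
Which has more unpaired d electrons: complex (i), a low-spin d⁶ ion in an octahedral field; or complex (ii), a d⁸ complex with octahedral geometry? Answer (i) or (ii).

(ii)

(i): t2g^6 e_g^0 → 0 unpaired.
(ii): t₂g⁶ eg² → 2 unpaired.
So (ii) has more unpaired electrons.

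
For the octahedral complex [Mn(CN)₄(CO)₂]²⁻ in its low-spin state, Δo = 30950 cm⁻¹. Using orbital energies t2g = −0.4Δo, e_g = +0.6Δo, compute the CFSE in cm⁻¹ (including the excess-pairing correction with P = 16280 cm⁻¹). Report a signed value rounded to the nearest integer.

Ligand charges: 4×(-1) from CN⁻ and 2×(+0) from CO sum to -4; with overall charge -2, Mn is +2.
Mn is in group 7, so Mn²⁺ is d⁵ (7 − 2 = 5).
Configuration: t2g^5 e_g^0.
The orbital stabilization is -2.0Δo = -2.0 × 30950 = -61900 cm⁻¹.
Relative to high-spin t2g^3 e_g^2 (0 paired), the low-spin configuration has 2 additional pairs, contributing +2 × 16280 = +32560 cm⁻¹.
Combining: -61900 + 32560 = -29340 cm⁻¹.

-29340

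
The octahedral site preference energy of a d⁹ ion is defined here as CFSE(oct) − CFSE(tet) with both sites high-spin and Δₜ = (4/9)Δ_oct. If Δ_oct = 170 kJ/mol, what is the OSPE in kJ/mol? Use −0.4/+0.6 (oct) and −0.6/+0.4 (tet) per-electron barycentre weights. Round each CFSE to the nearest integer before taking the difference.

-72

Octahedral (high-spin): t₂g⁶ eg³, CFSE = 6(−0.4) + 3(+0.6) = -0.6Δ_oct = -0.6 × 170 = -102 kJ/mol.
Tetrahedral e⁴ t₂⁵ gives -0.4Δₜ = -0.4 × (4/9) × 170 = -30 kJ/mol.
OSPE = CFSE(oct) − CFSE(tet) = -102 − (-30) = -72 kJ/mol.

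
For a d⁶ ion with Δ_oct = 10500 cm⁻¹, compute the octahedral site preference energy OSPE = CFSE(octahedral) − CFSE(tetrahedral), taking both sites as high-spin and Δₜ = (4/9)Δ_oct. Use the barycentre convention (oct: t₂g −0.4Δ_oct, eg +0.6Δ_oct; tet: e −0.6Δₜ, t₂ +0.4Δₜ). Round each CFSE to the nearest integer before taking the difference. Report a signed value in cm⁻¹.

-1400

In an octahedral site d⁶ (HS) is t2g^4 e_g^2, giving CFSE(oct) = -0.4Δ_oct = -4200 cm⁻¹.
In a tetrahedral site the filling is e^3 t2^3: CFSE(tet) = -0.6Δₜ = -0.6 × (4/9)(10500) = -2800 cm⁻¹.
OSPE = CFSE(oct) − CFSE(tet) = -4200 − (-2800) = -1400 cm⁻¹.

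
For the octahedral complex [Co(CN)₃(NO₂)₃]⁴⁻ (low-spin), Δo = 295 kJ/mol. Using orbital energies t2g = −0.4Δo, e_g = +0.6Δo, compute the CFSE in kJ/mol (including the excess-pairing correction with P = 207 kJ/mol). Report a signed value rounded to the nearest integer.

Ligand charges: 3×(-1) from CN⁻ and 3×(-1) from NO₂⁻ sum to -6; with overall charge -4, Co is +2.
Co²⁺: group 9, so d-count = 9 − 2 = 7.
Configuration: t2g^6 e_g^1.
CFSE(orbital) = 6×(-0.4Δo) + 1×(0.6Δo) = -1.8Δo; with Δo = 295 kJ/mol that is -531 kJ/mol.
Relative to high-spin t2g^5 e_g^2 (2 paired), the low-spin configuration has 1 additional pair, contributing +1 × 207 = +207 kJ/mol.
Overall CFSE = -531 + 207 = -324 kJ/mol.

-324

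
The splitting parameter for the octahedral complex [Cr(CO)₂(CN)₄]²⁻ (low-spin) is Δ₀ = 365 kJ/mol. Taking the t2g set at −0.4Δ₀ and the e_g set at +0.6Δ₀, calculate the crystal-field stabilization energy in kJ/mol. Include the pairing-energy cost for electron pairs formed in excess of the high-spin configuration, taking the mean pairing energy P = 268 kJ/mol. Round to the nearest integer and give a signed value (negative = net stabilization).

Ligand charges: 2×(+0) from CO and 4×(-1) from CN⁻ sum to -4; with overall charge -2, Cr is +2.
Cr is in group 6, so Cr²⁺ is d⁴ (6 − 2 = 4).
Electron filling gives t2g^4 e_g^0.
Orbital CFSE = 4(-0.4) + 0(0.6) = -1.6Δ₀ = -1.6 × 365 = -584 kJ/mol.
High-spin d⁴ would be t2g^3 e_g^1 with 0 pairs; low-spin has 1, so 1 excess pair costs +1P = +268 kJ/mol.
Net CFSE = -584 + 268 = -316 kJ/mol.

-316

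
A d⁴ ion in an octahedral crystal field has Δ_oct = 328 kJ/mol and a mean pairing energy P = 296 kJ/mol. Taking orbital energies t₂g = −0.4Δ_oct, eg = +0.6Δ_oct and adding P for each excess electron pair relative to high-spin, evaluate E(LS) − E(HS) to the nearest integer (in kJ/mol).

High-spin: t₂g³ eg¹, CFSE = -0.6Δ_oct = -197 kJ/mol.
Low-spin t₂g⁴ eg⁰ gives -1.6Δ_oct = -525 kJ/mol, but forming 1 extra pair costs 1P = 296 kJ/mol, so E(LS) = -525 + 296 = -229 kJ/mol.
E(LS) − E(HS) = -229 − (-197) = -32 kJ/mol.

-32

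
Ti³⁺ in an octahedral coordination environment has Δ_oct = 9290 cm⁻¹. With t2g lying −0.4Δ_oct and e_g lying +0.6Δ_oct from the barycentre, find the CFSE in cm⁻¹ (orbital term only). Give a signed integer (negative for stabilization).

-3716

Ti is in group 4, so Ti³⁺ is d¹ (4 − 3 = 1).
The d¹ electrons fill as t2g^1 e_g^0.
The orbital stabilization is -0.4Δ_oct = -0.4 × 9290 = -3716 cm⁻¹.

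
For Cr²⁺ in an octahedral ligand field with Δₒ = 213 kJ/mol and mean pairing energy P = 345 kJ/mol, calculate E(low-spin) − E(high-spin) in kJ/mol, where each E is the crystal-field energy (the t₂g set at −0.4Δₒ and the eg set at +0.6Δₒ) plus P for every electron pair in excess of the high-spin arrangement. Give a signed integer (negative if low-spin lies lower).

132

Cr is in group 6, so Cr²⁺ is d⁴ (6 − 2 = 4).
In the high-spin limit (t₂g³ eg¹) the orbital term is -0.6Δₒ = -128 kJ/mol, with no excess pairing.
Low-spin t₂g⁴ eg⁰ gives -1.6Δₒ = -341 kJ/mol, but forming 1 extra pair costs 1P = 345 kJ/mol, so E(LS) = -341 + 345 = 4 kJ/mol.
The difference is 4 − (-128) = 132 kJ/mol, so high-spin lies lower.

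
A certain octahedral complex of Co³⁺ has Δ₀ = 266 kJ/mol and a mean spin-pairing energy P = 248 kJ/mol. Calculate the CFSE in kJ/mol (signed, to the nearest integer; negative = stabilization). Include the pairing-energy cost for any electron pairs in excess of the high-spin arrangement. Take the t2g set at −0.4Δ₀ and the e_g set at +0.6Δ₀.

-142

Group 9 minus oxidation state +3 gives a d⁶ configuration for Co³⁺.
Δ₀ > P, so pairing is preferred: the ground state is low-spin.
Filling d⁶ accordingly: t2g^6 e_g^0.
Orbital CFSE = -2.4Δ₀ = -2.4 × 266 = -638 kJ/mol.
Excess pairs vs high-spin: 3 − 1 = 2; pairing cost = +496 kJ/mol.
Net CFSE = -638 + 496 = -142 kJ/mol.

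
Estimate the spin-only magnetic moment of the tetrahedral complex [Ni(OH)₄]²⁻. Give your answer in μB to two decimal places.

Each OH⁻ contributes -1; 4 × (-1) = -4. With overall charge -2, Ni is in the +2 oxidation state.
Ni²⁺: group 10, so d-count = 10 − 2 = 8.
Tetrahedral splitting is small, so the complex is high-spin.
Configuration: e⁴ t₂⁴ → 2 unpaired electrons.
μ(spin-only) = √[2(2+2)] = √8 ≈ 2.83 μB.

2.83 μB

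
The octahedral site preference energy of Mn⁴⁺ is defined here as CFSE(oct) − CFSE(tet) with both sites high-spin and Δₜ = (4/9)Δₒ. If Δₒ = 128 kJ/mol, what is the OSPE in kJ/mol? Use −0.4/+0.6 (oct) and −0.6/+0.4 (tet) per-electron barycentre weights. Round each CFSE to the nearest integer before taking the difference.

-108

Group 7 minus oxidation state +4 gives a d³ configuration for Mn⁴⁺.
Octahedral high-spin t₂g³ eg⁰: CFSE = -1.2 × 128 = -154 kJ/mol.
In a tetrahedral site the filling is e² t₂¹: CFSE(tet) = -0.8Δₜ = -0.8 × (4/9)(128) = -46 kJ/mol.
OSPE = -154 − (-46) = -108 kJ/mol.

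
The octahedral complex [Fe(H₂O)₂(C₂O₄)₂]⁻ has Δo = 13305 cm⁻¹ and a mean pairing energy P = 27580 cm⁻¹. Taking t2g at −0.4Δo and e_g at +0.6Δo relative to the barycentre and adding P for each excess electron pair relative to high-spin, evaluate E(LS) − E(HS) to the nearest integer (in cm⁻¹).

28550

Ligand charges: 2×(+0) from H₂O and 2×(-2) from C₂O₄²⁻ sum to -4; with overall charge -1, Fe is +3.
Fe is in group 8, so Fe³⁺ is d⁵ (8 − 3 = 5).
High-spin d⁵ fills as t2g^3 e_g^2 with CFSE 3(−0.4) + 2(+0.6) = 0.0Δo = 0 cm⁻¹.
For low-spin the configuration is t2g^5 e_g^0: orbital energy -2.0 × 13305 = -26610 cm⁻¹, and 2 additional pairs relative to high-spin add 55160 cm⁻¹, giving 28550 cm⁻¹.
The difference is 28550 − (0) = 28550 cm⁻¹, so high-spin lies lower.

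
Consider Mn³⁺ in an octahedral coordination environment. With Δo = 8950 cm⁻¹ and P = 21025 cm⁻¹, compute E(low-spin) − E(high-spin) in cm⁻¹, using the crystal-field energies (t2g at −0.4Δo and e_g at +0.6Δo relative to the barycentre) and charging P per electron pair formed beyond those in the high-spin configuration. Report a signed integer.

12075

Mn sits in group 7; removing 3 electrons leaves Mn³⁺ with 7 − 3 = 4 d electrons.
High-spin d⁴ fills as t2g^3 e_g^1 with CFSE 3(−0.4) + 1(+0.6) = -0.6Δo = -5370 cm⁻¹.
Low-spin: t2g^4 e_g^0, orbital CFSE = -1.6Δo = -14320 cm⁻¹; plus 1 excess pair × P = +21025 cm⁻¹; total 6705 cm⁻¹.
Thus E(LS) − E(HS) = 12075 cm⁻¹.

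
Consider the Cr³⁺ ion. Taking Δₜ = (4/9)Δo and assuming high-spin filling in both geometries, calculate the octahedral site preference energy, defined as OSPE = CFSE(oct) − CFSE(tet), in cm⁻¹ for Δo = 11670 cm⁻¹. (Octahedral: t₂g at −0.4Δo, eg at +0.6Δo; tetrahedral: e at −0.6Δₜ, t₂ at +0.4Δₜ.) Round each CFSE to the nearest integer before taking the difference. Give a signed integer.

-9855

Cr³⁺: group 6, so d-count = 6 − 3 = 3.
Octahedral high-spin t2g^3 e_g^0: CFSE = -1.2 × 11670 = -14004 cm⁻¹.
Tetrahedral: e^2 t2^1, CFSE = 2(−0.6) + 1(+0.4) = -0.8Δₜ = -0.8 × (4/9) × 11670 = -4149 cm⁻¹.
OSPE = CFSE(oct) − CFSE(tet) = -14004 − (-4149) = -9855 cm⁻¹.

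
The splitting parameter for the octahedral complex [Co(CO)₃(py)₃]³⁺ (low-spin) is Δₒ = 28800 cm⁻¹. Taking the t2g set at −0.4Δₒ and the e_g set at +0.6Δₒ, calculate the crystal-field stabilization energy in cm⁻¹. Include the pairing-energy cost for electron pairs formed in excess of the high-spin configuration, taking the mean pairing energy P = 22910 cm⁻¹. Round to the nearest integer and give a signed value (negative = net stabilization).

-23300

Ligand charges: 3×(+0) from CO and 3×(+0) from py sum to +0; with overall charge +3, Co is +3.
Co is in group 9, so Co³⁺ is d⁶ (9 − 3 = 6).
Configuration: t2g^6 e_g^0.
Orbital CFSE = 6(-0.4) + 0(0.6) = -2.4Δₒ = -2.4 × 28800 = -69120 cm⁻¹.
High-spin d⁶ would be t2g^4 e_g^2 with 1 pair; low-spin has 3, so 2 excess pairs cost +2P = +45820 cm⁻¹.
Net CFSE = -69120 + 45820 = -23300 cm⁻¹.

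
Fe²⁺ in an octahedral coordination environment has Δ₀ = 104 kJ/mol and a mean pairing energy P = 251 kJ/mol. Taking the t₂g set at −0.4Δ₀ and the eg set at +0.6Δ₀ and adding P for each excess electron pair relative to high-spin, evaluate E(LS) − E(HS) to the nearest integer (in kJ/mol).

294

Fe sits in group 8; removing 2 electrons leaves Fe²⁺ with 8 − 2 = 6 d electrons.
High-spin d⁶ fills as t₂g⁴ eg² with CFSE 4(−0.4) + 2(+0.6) = -0.4Δ₀ = -42 kJ/mol.
Low-spin: t₂g⁶ eg⁰, orbital CFSE = -2.4Δ₀ = -250 kJ/mol; plus 2 excess pairs × P = +502 kJ/mol; total 252 kJ/mol.
Thus E(LS) − E(HS) = 294 kJ/mol.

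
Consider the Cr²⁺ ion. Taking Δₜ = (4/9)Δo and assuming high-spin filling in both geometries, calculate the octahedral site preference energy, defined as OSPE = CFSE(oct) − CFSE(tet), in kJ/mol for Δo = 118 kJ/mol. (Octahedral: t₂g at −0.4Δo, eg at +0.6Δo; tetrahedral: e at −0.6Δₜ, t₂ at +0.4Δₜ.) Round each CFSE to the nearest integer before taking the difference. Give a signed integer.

-50

Cr sits in group 6; removing 2 electrons leaves Cr²⁺ with 6 − 2 = 4 d electrons.
In an octahedral site d⁴ (HS) is t2g^3 e_g^1, giving CFSE(oct) = -0.6Δo = -71 kJ/mol.
In a tetrahedral site the filling is e^2 t2^2: CFSE(tet) = -0.4Δₜ = -0.4 × (4/9)(118) = -21 kJ/mol.
Subtracting, OSPE = -71 − (-21) = -50 kJ/mol.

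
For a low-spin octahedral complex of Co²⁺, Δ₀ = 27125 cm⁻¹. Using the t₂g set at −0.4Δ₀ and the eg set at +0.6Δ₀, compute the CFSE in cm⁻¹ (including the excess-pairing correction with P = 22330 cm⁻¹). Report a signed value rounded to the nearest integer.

Co sits in group 9; removing 2 electrons leaves Co²⁺ with 9 − 2 = 7 d electrons.
Configuration: t₂g⁶ eg¹.
Orbital CFSE = 6(-0.4) + 1(0.6) = -1.8Δ₀ = -1.8 × 27125 = -48825 cm⁻¹.
High-spin d⁷ would be t₂g⁵ eg² with 2 pairs; low-spin has 3, so 1 excess pair costs +1P = +22330 cm⁻¹.
Overall CFSE = -48825 + 22330 = -26495 cm⁻¹.

-26495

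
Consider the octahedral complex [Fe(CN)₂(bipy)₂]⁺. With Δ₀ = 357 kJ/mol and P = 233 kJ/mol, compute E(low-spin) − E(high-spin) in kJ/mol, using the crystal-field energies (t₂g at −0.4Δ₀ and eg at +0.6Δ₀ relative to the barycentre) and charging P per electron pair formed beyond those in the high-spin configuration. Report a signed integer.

-248

Ligand charges: 2×(-1) from CN⁻ and 2×(+0) from bipy sum to -2; with overall charge +1, Fe is +3.
Fe³⁺: group 8, so d-count = 8 − 3 = 5.
In the high-spin limit (t₂g³ eg²) the orbital term is 0.0Δ₀ = 0 kJ/mol, with no excess pairing.
For low-spin the configuration is t₂g⁵ eg⁰: orbital energy -2.0 × 357 = -714 kJ/mol, and 2 additional pairs relative to high-spin add 466 kJ/mol, giving -248 kJ/mol.
E(LS) − E(HS) = -248 − (0) = -248 kJ/mol.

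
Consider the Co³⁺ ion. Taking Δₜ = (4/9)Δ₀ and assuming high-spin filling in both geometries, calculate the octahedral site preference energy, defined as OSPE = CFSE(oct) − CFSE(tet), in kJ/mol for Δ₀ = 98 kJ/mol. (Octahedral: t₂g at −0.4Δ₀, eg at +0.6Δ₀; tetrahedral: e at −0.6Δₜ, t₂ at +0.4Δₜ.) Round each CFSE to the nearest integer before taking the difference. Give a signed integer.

Co³⁺: group 9, so d-count = 9 − 3 = 6.
In an octahedral site d⁶ (HS) is t₂g⁴ eg², giving CFSE(oct) = -0.4Δ₀ = -39 kJ/mol.
In a tetrahedral site the filling is e³ t₂³: CFSE(tet) = -0.6Δₜ = -0.6 × (4/9)(98) = -26 kJ/mol.
OSPE = CFSE(oct) − CFSE(tet) = -39 − (-26) = -13 kJ/mol.

-13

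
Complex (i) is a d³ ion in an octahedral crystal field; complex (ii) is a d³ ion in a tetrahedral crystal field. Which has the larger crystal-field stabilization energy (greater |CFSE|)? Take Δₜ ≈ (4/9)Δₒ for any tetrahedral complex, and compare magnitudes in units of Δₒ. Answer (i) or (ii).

(i)

(i): t₂g³ eg⁰, CFSE = -1.2Δₒ.
(ii): Tetrahedral splitting is small, so the complex is high-spin; e^2 t2^1, CFSE = -0.8Δₜ ≈ -0.36Δₒ.
So (i) has the larger |CFSE|.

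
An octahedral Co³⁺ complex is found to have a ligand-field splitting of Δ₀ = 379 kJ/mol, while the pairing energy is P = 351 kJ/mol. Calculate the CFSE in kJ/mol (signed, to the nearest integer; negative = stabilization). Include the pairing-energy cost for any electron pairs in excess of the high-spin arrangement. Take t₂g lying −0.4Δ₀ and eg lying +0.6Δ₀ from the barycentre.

Co is in group 9, so Co³⁺ is d⁶ (9 − 3 = 6).
Here Δ₀ > P (379 > 351), so the low-spin state is favoured.
That gives t₂g⁶ eg⁰.
Orbital CFSE = -2.4Δ₀ = -2.4 × 379 = -910 kJ/mol.
Excess pairs vs high-spin: 3 − 1 = 2; pairing cost = +702 kJ/mol.
Net CFSE = -910 + 702 = -208 kJ/mol.

-208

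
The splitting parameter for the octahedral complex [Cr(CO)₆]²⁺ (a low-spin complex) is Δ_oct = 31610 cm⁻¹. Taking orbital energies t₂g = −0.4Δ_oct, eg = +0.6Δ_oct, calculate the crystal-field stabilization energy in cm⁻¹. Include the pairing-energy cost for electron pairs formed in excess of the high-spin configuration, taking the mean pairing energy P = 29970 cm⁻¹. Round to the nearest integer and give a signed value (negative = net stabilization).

-20606

CO is neutral, so the +2 overall charge sits on Cr: oxidation state +2.
Cr²⁺: group 6, so d-count = 6 − 2 = 4.
The d⁴ electrons fill as t₂g⁴ eg⁰.
Orbital CFSE = 4(-0.4) + 0(0.6) = -1.6Δ_oct = -1.6 × 31610 = -50576 cm⁻¹.
Relative to high-spin t₂g³ eg¹ (0 paired), the low-spin configuration has 1 additional pair, contributing +1 × 29970 = +29970 cm⁻¹.
Overall CFSE = -50576 + 29970 = -20606 cm⁻¹.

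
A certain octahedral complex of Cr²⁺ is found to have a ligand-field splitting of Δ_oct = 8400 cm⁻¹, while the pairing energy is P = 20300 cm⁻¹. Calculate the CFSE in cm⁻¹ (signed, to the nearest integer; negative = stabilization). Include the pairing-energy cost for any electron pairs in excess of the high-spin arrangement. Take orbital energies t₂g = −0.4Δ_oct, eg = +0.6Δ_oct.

Cr²⁺: group 6, so d-count = 6 − 2 = 4.
Since Δ_oct = 8400 cm⁻¹ < P = 20300 cm⁻¹, the complex adopts the high-spin configuration.
Configuration: t₂g³ eg¹.
Orbital CFSE = -0.6Δ_oct = -0.6 × 8400 = -5040 cm⁻¹.
High-spin has no excess pairs, so no pairing correction applies.

-5040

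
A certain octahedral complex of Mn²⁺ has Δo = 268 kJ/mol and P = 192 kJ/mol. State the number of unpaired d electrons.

Mn is in group 7, so Mn²⁺ is d⁵ (7 − 2 = 5).
Here Δo > P (268 > 192), so the low-spin state is favoured.
Filling d⁵ accordingly: t₂g⁵ eg⁰.
Unpaired electrons: 1.

1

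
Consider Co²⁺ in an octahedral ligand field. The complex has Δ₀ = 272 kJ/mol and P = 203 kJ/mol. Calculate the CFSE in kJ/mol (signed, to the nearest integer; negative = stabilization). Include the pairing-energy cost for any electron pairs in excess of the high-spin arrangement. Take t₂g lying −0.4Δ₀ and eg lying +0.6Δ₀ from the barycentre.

-287

Co²⁺: group 9, so d-count = 9 − 2 = 7.
Δ₀ > P, so pairing is preferred: the ground state is low-spin.
Configuration: t₂g⁶ eg¹.
Orbital CFSE = -1.8Δ₀ = -1.8 × 272 = -490 kJ/mol.
Excess pairs vs high-spin: 3 − 2 = 1; pairing cost = +203 kJ/mol.
Net CFSE = -490 + 203 = -287 kJ/mol.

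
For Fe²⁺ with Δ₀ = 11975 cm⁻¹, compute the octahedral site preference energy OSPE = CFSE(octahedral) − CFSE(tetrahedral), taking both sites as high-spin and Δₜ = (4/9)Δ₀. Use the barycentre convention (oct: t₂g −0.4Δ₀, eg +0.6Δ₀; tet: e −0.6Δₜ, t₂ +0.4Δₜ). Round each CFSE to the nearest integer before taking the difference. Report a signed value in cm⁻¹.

-1597

Fe²⁺: group 8, so d-count = 8 − 2 = 6.
Octahedral (high-spin): t₂g⁴ eg², CFSE = 4(−0.4) + 2(+0.6) = -0.4Δ₀ = -0.4 × 11975 = -4790 cm⁻¹.
In a tetrahedral site the filling is e³ t₂³: CFSE(tet) = -0.6Δₜ = -0.6 × (4/9)(11975) = -3193 cm⁻¹.
OSPE = CFSE(oct) − CFSE(tet) = -4790 − (-3193) = -1597 cm⁻¹.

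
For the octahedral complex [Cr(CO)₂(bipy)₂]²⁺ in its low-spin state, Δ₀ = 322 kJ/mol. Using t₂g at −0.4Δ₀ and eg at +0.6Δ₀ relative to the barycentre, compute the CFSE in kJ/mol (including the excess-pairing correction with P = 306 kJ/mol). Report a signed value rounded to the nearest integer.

Ligand charges: 2×(+0) from CO and 2×(+0) from bipy sum to +0; with overall charge +2, Cr is +2.
Cr²⁺: group 6, so d-count = 6 − 2 = 4.
The d⁴ electrons fill as t₂g⁴ eg⁰.
The orbital stabilization is -1.6Δ₀ = -1.6 × 322 = -515 kJ/mol.
Pairing penalty: 1 pair vs 0 in the high-spin reference → 1 extra × P = 306 kJ/mol.
Net CFSE = -515 + 306 = -209 kJ/mol.

-209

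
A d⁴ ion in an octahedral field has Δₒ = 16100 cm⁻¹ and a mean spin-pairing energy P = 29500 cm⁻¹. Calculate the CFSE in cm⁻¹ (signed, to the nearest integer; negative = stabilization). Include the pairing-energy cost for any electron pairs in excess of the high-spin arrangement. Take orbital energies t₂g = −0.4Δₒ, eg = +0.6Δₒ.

Since Δₒ = 16100 cm⁻¹ < P = 29500 cm⁻¹, the complex adopts the high-spin configuration.
Filling d⁴ accordingly: t₂g³ eg¹.
Orbital CFSE = -0.6Δₒ = -0.6 × 16100 = -9660 cm⁻¹.
High-spin has no excess pairs, so no pairing correction applies.

-9660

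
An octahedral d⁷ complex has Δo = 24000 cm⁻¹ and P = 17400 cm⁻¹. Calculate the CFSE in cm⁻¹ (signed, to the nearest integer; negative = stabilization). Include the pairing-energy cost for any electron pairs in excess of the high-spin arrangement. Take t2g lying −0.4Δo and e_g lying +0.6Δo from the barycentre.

-25800

With Δo > P the complex is low-spin.
Filling d⁷ accordingly: t2g^6 e_g^1.
Orbital CFSE = -1.8Δo = -1.8 × 24000 = -43200 cm⁻¹.
Excess pairs vs high-spin: 3 − 2 = 1; pairing cost = +17400 cm⁻¹.
Net CFSE = -43200 + 17400 = -25800 cm⁻¹.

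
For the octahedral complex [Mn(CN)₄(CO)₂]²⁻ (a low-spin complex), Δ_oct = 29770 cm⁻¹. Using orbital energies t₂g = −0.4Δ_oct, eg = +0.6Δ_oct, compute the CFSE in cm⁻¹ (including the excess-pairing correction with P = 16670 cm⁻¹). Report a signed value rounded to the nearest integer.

Ligand charges: 4×(-1) from CN⁻ and 2×(+0) from CO sum to -4; with overall charge -2, Mn is +2.
Mn²⁺: group 7, so d-count = 7 − 2 = 5.
The d⁵ electrons fill as t₂g⁵ eg⁰.
Orbital CFSE = 5(-0.4) + 0(0.6) = -2.0Δ_oct = -2.0 × 29770 = -59540 cm⁻¹.
Relative to high-spin t₂g³ eg² (0 paired), the low-spin configuration has 2 additional pairs, contributing +2 × 16670 = +33340 cm⁻¹.
Combining: -59540 + 33340 = -26200 cm⁻¹.

-26200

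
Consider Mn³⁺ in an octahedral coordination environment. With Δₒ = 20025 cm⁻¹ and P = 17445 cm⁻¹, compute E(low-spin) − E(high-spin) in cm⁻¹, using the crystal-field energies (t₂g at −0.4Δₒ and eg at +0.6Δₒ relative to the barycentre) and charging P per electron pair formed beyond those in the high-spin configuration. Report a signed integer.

-2580

Mn sits in group 7; removing 3 electrons leaves Mn³⁺ with 7 − 3 = 4 d electrons.
High-spin: t₂g³ eg¹, CFSE = -0.6Δₒ = -12015 cm⁻¹.
For low-spin the configuration is t₂g⁴ eg⁰: orbital energy -1.6 × 20025 = -32040 cm⁻¹, and 1 additional pair relative to high-spin adds 17445 cm⁻¹, giving -14595 cm⁻¹.
Thus E(LS) − E(HS) = -2580 cm⁻¹.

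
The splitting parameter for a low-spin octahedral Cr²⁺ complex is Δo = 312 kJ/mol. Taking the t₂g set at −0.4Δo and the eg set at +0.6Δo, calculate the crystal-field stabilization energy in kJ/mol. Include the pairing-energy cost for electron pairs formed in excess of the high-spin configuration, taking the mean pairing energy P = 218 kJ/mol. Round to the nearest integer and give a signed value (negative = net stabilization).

-281

Cr is in group 6, so Cr²⁺ is d⁴ (6 − 2 = 4).
The d⁴ electrons fill as t₂g⁴ eg⁰.
The orbital stabilization is -1.6Δo = -1.6 × 312 = -499 kJ/mol.
Relative to high-spin t₂g³ eg¹ (0 paired), the low-spin configuration has 1 additional pair, contributing +1 × 218 = +218 kJ/mol.
Overall CFSE = -499 + 218 = -281 kJ/mol.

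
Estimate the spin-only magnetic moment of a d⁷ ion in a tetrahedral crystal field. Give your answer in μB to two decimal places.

3.87 μB

With tetrahedral geometry the complex is necessarily high-spin.
Configuration: e⁴ t₂³ → 3 unpaired electrons.
μ(spin-only) = √[3(3+2)] = √15 ≈ 3.87 μB.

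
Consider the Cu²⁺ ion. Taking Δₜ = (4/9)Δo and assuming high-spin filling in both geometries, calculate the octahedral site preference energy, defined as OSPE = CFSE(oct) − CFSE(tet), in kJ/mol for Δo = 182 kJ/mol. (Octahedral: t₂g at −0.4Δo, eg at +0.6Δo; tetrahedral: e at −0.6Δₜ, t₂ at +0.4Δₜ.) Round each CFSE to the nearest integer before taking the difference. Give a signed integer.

Group 11 minus oxidation state +2 gives a d⁹ configuration for Cu²⁺.
In an octahedral site d⁹ (HS) is t₂g⁶ eg³, giving CFSE(oct) = -0.6Δo = -109 kJ/mol.
In a tetrahedral site the filling is e⁴ t₂⁵: CFSE(tet) = -0.4Δₜ = -0.4 × (4/9)(182) = -32 kJ/mol.
Subtracting, OSPE = -109 − (-32) = -77 kJ/mol.

-77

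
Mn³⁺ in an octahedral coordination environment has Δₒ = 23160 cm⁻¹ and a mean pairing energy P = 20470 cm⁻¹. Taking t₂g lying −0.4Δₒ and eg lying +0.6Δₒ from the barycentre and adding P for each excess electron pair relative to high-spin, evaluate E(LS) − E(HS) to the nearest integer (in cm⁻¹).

Mn sits in group 7; removing 3 electrons leaves Mn³⁺ with 7 − 3 = 4 d electrons.
High-spin: t₂g³ eg¹, CFSE = -0.6Δₒ = -13896 cm⁻¹.
Low-spin t₂g⁴ eg⁰ gives -1.6Δₒ = -37056 cm⁻¹, but forming 1 extra pair costs 1P = 20470 cm⁻¹, so E(LS) = -37056 + 20470 = -16586 cm⁻¹.
The difference is -16586 − (-13896) = -2690 cm⁻¹, so low-spin lies lower.

-2690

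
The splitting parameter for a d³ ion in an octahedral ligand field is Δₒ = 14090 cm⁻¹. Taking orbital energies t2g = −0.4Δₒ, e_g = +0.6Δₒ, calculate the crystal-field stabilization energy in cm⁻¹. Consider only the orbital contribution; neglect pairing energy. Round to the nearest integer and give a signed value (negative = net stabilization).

-16908

For octahedral d³ the high- and low-spin configurations coincide.
Configuration: t2g^3 e_g^0.
CFSE(orbital) = 3×(-0.4Δₒ) + 0×(0.6Δₒ) = -1.2Δₒ; with Δₒ = 14090 cm⁻¹ that is -16908 cm⁻¹.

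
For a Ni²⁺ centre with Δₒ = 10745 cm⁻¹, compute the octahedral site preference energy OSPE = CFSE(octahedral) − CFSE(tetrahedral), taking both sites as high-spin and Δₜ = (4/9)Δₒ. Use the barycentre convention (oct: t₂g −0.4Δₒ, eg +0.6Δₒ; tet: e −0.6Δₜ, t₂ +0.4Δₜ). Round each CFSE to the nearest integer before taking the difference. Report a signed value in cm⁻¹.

Ni²⁺: group 10, so d-count = 10 − 2 = 8.
Octahedral high-spin t2g^6 e_g^2: CFSE = -1.2 × 10745 = -12894 cm⁻¹.
Tetrahedral: e^4 t2^4, CFSE = 4(−0.6) + 4(+0.4) = -0.8Δₜ = -0.8 × (4/9) × 10745 = -3820 cm⁻¹.
Subtracting, OSPE = -12894 − (-3820) = -9074 cm⁻¹.

-9074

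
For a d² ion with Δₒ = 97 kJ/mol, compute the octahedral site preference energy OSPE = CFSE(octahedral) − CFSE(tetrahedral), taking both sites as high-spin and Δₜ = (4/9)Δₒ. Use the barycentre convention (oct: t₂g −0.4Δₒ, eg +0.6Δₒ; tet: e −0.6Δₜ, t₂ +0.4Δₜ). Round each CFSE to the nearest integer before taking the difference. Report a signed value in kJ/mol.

-26

Octahedral high-spin t2g^2 e_g^0: CFSE = -0.8 × 97 = -78 kJ/mol.
In a tetrahedral site the filling is e^2 t2^0: CFSE(tet) = -1.2Δₜ = -1.2 × (4/9)(97) = -52 kJ/mol.
OSPE = -78 − (-52) = -26 kJ/mol.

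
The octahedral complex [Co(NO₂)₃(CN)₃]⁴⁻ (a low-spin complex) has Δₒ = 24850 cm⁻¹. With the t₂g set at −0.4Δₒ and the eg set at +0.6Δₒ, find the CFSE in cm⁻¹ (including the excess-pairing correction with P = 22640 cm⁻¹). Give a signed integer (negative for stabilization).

Ligand charges: 3×(-1) from NO₂⁻ and 3×(-1) from CN⁻ sum to -6; with overall charge -4, Co is +2.
Co is in group 9, so Co²⁺ is d⁷ (9 − 2 = 7).
Configuration: t₂g⁶ eg¹.
Orbital CFSE = 6(-0.4) + 1(0.6) = -1.8Δₒ = -1.8 × 24850 = -44730 cm⁻¹.
Relative to high-spin t₂g⁵ eg² (2 paired), the low-spin configuration has 1 additional pair, contributing +1 × 22640 = +22640 cm⁻¹.
Overall CFSE = -44730 + 22640 = -22090 cm⁻¹.

-22090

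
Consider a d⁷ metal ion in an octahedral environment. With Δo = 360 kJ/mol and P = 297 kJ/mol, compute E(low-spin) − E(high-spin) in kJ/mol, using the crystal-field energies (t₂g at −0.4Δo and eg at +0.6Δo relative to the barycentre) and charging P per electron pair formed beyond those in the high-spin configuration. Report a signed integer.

In the high-spin limit (t₂g⁵ eg²) the orbital term is -0.8Δo = -288 kJ/mol, with no excess pairing.
Low-spin: t₂g⁶ eg¹, orbital CFSE = -1.8Δo = -648 kJ/mol; plus 1 excess pair × P = +297 kJ/mol; total -351 kJ/mol.
E(LS) − E(HS) = -351 − (-288) = -63 kJ/mol.

-63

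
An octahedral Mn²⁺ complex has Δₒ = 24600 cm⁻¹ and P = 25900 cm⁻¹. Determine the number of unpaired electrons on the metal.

Mn sits in group 7; removing 2 electrons leaves Mn²⁺ with 7 − 2 = 5 d electrons.
Since Δₒ = 24600 cm⁻¹ < P = 25900 cm⁻¹, the complex adopts the high-spin configuration.
Configuration: t2g^3 e_g^2.
Unpaired electrons: 5.

5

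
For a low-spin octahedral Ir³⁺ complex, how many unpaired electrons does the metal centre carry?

0

Ir is in group 9, so Ir³⁺ is d⁶ (9 − 3 = 6).
Configuration: t2g^6 e_g^0, giving 0 unpaired electrons.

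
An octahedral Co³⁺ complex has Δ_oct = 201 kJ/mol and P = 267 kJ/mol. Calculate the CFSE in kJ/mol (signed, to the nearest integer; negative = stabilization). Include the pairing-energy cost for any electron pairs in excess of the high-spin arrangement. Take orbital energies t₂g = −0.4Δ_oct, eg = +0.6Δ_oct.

Co sits in group 9; removing 3 electrons leaves Co³⁺ with 9 − 3 = 6 d electrons.
Δ_oct < P, so pairing is avoided: the ground state is high-spin.
Filling d⁶ accordingly: t₂g⁴ eg².
Orbital CFSE = -0.4Δ_oct = -0.4 × 201 = -80 kJ/mol.
High-spin has no excess pairs, so no pairing correction applies.

-80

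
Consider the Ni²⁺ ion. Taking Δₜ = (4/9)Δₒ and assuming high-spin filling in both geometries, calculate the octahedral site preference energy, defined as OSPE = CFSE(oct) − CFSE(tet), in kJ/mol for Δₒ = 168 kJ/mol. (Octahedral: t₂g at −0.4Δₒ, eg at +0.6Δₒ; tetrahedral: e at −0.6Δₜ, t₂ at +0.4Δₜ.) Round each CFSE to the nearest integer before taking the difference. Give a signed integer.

-142

Ni²⁺: group 10, so d-count = 10 − 2 = 8.
Octahedral high-spin t2g^6 e_g^2: CFSE = -1.2 × 168 = -202 kJ/mol.
In a tetrahedral site the filling is e^4 t2^4: CFSE(tet) = -0.8Δₜ = -0.8 × (4/9)(168) = -60 kJ/mol.
Subtracting, OSPE = -202 − (-60) = -142 kJ/mol.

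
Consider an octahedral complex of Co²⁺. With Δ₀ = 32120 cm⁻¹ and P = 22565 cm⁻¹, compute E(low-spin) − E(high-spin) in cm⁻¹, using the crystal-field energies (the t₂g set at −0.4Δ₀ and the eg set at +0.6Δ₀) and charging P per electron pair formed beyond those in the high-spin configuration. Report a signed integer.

-9555

Co sits in group 9; removing 2 electrons leaves Co²⁺ with 9 − 2 = 7 d electrons.
High-spin d⁷ fills as t₂g⁵ eg² with CFSE 5(−0.4) + 2(+0.6) = -0.8Δ₀ = -25696 cm⁻¹.
Low-spin: t₂g⁶ eg¹, orbital CFSE = -1.8Δ₀ = -57816 cm⁻¹; plus 1 excess pair × P = +22565 cm⁻¹; total -35251 cm⁻¹.
E(LS) − E(HS) = -35251 − (-25696) = -9555 cm⁻¹.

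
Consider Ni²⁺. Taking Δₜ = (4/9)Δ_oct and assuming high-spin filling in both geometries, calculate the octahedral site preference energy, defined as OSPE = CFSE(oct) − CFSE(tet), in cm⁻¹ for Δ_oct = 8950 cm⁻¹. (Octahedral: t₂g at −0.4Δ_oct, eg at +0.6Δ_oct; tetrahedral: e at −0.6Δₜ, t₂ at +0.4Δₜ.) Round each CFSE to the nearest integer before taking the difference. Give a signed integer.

Ni²⁺: group 10, so d-count = 10 − 2 = 8.
In an octahedral site d⁸ (HS) is t2g^6 e_g^2, giving CFSE(oct) = -1.2Δ_oct = -10740 cm⁻¹.
Tetrahedral e^4 t2^4 gives -0.8Δₜ = -0.8 × (4/9) × 8950 = -3182 cm⁻¹.
OSPE = CFSE(oct) − CFSE(tet) = -10740 − (-3182) = -7558 cm⁻¹.

-7558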